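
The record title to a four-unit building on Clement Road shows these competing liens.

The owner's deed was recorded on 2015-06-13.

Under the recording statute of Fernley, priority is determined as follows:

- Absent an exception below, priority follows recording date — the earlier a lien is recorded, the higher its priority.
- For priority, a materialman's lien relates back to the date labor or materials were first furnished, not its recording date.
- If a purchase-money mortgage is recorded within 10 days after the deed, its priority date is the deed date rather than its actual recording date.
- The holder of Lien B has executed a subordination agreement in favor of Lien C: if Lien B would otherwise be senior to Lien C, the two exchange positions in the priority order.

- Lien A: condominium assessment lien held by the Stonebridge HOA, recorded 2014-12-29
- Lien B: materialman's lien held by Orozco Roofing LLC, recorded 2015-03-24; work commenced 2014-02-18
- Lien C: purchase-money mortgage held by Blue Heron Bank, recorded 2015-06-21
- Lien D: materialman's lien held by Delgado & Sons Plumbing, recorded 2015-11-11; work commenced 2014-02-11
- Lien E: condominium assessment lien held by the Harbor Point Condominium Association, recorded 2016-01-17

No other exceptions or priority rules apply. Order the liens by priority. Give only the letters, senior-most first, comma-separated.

Effective dates: B is treated as recorded 2014-02-18, the work-commencement date; C's effective date is the deed date, 2015-06-13; D is treated as recorded 2014-02-11, the work-commencement date.
Sorted by effective date: D (2014-02-11), B (2014-02-18), A (2014-12-29), C (2015-06-13), E (2016-01-17).
The subordination applies — B was senior to C — so B and C swap.

D, C, A, B, E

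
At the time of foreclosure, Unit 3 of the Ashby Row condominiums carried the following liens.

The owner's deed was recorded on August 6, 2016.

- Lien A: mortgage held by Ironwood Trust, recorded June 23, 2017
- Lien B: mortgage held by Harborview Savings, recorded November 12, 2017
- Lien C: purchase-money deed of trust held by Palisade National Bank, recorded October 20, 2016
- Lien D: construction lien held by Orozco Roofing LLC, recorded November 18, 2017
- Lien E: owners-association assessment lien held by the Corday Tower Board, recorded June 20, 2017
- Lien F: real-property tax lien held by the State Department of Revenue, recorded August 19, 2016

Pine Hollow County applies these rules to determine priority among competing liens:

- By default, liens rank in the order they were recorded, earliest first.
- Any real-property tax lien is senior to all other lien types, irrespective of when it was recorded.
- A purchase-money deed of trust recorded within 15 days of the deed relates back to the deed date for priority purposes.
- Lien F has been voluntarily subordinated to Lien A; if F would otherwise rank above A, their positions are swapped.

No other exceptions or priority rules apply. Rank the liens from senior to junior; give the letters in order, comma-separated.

Effective dates after the stated exceptions: C was recorded 75 days after the deed — beyond 15 days — so no relation-back applies.
As a real-property tax lien, F is senior to every other lien.
Remaining liens by effective date: C (October 20, 2016), E (June 20, 2017), A (June 23, 2017), B (November 12, 2017), D (November 18, 2017).
Because F would otherwise rank above A, the subordination swaps them.

A, C, E, F, B, D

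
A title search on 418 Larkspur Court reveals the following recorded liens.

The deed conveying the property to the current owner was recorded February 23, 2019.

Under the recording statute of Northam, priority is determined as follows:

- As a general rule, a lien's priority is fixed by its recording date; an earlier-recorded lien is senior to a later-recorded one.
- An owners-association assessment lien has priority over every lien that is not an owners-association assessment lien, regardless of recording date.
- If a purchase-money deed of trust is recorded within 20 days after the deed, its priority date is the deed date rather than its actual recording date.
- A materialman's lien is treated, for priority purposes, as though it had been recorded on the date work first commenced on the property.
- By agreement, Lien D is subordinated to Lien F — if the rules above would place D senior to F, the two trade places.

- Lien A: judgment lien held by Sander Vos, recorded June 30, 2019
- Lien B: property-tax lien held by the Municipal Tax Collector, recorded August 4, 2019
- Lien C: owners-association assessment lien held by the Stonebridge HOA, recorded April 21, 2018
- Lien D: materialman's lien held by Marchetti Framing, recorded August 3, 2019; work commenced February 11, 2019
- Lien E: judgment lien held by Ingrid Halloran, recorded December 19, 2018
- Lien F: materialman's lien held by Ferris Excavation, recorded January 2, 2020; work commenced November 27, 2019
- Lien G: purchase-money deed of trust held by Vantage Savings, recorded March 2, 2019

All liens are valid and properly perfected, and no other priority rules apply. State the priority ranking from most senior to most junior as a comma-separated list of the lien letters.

Effective dates after the stated exceptions: D's effective date is February 11, 2019, when work began; F relates back to November 27, 2019 (work commenced); G's effective date is the deed date, February 23, 2019.
C is an owners-association assessment lien, so it outranks all other liens regardless of date.
Remaining liens by effective date: E (December 19, 2018), D (February 11, 2019), G (February 23, 2019), A (June 30, 2019), B (August 4, 2019), F (November 27, 2019).
D would otherwise be senior to F, so under the subordination agreement D and F exchange positions.

C, E, F, G, A, B, D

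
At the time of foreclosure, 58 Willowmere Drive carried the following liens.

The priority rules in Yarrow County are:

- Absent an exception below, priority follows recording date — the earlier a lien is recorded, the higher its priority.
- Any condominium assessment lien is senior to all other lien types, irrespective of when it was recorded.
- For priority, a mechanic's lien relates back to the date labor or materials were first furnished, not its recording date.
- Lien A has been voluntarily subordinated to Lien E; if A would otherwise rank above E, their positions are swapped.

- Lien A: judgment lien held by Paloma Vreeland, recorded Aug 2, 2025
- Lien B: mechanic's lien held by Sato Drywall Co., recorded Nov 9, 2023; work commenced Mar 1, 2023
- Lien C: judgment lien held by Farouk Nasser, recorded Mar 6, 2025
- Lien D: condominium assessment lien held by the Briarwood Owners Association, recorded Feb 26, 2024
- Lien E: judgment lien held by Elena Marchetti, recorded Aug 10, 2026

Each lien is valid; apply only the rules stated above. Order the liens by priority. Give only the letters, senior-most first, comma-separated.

D, B, C, E, A

Effective dates after the stated exceptions: B's effective date is Mar 1, 2023, when work began.
D is a condominium assessment lien and takes priority over every other lien.
Ordering the rest by effective date: B (Mar 1, 2023), C (Mar 6, 2025), A (Aug 2, 2025), E (Aug 10, 2026).
A would otherwise be senior to E, so under the subordination agreement A and E exchange positions.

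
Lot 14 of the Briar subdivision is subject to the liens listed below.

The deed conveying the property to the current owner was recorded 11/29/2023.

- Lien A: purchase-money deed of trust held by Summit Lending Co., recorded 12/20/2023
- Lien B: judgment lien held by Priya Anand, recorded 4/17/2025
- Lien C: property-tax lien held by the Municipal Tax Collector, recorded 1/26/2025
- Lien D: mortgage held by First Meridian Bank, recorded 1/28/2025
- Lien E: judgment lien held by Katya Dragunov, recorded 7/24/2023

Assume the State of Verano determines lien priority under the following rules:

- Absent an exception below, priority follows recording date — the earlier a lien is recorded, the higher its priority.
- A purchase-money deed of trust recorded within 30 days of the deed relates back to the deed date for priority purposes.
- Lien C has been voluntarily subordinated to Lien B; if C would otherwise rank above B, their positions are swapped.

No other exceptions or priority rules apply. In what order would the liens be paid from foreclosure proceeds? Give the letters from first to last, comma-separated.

E, A, B, D, C

First, effective dates: A relates back to the deed date 11/29/2023.
By effective date, earliest first: E (7/24/2023), A (11/29/2023), C (1/26/2025), D (1/28/2025), B (4/17/2025).
C would otherwise be senior to B, so under the subordination agreement C and B exchange positions.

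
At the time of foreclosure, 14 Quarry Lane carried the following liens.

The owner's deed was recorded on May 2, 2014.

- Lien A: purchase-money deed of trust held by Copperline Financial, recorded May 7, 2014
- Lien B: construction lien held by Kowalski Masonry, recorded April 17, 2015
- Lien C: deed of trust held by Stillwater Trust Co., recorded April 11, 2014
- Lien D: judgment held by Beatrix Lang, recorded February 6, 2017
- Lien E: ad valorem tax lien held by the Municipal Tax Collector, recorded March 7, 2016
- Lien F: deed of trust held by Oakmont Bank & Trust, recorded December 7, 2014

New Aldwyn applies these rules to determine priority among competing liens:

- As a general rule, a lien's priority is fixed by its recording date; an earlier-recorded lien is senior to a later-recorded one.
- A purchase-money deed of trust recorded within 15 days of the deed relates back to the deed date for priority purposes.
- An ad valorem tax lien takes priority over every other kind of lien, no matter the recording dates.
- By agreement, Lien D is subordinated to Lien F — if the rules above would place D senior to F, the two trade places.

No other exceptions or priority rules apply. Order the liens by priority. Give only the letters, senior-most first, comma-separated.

E, C, A, F, B, D

Adjusting effective dates: A was recorded within the 15-day window, so its effective date is the deed date May 2, 2014.
As an ad valorem tax lien, E is senior to every other lien.
Remaining liens by effective date: C (April 11, 2014), A (May 2, 2014), F (December 7, 2014), B (April 17, 2015), D (February 6, 2017).
D is already junior to F, so the subordination agreement changes nothing.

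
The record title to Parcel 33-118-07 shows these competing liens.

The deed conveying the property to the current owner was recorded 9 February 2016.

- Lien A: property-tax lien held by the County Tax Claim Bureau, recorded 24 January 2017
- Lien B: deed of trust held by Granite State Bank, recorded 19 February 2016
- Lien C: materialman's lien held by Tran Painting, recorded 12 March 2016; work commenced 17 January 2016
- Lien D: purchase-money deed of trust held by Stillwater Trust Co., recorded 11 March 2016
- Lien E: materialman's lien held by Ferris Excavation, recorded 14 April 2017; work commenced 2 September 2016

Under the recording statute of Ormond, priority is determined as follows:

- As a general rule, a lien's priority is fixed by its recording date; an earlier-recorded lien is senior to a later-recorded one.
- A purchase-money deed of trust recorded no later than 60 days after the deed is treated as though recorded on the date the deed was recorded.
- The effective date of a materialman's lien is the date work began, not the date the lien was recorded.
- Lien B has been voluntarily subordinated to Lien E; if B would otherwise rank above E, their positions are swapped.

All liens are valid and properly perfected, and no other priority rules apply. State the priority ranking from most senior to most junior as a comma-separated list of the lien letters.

Effective dates after the stated exceptions: C's effective date is 17 January 2016, when work began; D relates back to the deed date 9 February 2016; E relates back to 2 September 2016 (work commenced).
By effective date: C (17 January 2016), D (9 February 2016), B (19 February 2016), E (2 September 2016), A (24 January 2017).
Because B would otherwise rank above E, the subordination swaps them.

C, D, E, B, A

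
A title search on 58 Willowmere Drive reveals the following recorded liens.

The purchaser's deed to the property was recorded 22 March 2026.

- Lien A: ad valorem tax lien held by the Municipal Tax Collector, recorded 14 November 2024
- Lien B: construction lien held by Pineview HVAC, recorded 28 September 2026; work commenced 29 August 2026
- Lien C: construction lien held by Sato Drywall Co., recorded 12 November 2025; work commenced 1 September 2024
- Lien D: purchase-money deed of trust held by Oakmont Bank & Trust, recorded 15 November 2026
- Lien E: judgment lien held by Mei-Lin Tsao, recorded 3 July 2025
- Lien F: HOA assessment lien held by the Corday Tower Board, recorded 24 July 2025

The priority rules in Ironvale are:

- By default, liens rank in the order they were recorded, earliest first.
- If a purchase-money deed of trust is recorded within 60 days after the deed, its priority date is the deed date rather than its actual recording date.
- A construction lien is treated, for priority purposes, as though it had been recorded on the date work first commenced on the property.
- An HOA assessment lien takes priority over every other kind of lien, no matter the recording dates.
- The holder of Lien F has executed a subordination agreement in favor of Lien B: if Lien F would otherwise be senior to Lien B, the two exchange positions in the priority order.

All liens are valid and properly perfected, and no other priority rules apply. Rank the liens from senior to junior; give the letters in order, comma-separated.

Effective dates after the stated exceptions: B is treated as recorded 29 August 2026, the work-commencement date; C is treated as recorded 1 September 2024, the work-commencement date; D was recorded 238 days after the deed, outside the 60-day window, so it keeps its recording date.
F, as an HOA assessment lien, has superpriority and ranks first.
The other liens, earliest effective date first: C (1 September 2024), A (14 November 2024), E (3 July 2025), B (29 August 2026), D (15 November 2026).
F is senior to B before the subordination, so the two trade places.

B, C, A, E, F, D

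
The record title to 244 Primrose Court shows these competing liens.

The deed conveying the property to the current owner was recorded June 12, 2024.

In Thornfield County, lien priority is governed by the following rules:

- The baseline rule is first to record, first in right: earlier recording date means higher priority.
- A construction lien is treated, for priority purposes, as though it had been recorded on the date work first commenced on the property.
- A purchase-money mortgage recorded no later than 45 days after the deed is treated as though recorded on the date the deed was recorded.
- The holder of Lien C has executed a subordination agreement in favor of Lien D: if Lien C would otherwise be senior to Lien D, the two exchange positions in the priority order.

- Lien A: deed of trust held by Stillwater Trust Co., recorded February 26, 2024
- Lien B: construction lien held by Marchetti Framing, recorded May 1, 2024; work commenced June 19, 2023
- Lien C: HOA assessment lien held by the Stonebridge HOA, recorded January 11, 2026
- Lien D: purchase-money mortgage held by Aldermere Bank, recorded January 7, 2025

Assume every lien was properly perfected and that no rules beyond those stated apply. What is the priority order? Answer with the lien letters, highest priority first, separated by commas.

B, A, D, C

First, effective dates: B relates back to June 19, 2023 (work commenced); D missed the 45-day window (209 days after the deed), so its recording date stands.
By effective date: B (June 19, 2023), A (February 26, 2024), D (January 7, 2025), C (January 11, 2026).
Since C is not senior to D, the subordination leaves the order unchanged.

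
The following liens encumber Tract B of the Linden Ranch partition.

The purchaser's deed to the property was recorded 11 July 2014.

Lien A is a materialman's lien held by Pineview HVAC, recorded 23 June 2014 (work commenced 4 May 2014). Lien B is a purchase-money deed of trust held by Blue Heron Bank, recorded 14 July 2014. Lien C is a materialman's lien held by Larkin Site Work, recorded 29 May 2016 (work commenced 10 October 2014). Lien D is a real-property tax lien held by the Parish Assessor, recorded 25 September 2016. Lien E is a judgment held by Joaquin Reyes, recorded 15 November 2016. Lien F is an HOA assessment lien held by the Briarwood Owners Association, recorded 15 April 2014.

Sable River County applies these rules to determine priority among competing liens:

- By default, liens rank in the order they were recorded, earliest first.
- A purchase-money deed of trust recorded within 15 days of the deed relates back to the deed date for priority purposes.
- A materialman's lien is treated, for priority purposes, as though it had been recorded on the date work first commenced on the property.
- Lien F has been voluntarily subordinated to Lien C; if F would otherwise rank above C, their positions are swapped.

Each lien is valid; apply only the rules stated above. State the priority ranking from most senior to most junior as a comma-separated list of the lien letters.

Adjusting effective dates: A is treated as recorded 4 May 2014, the work-commencement date; B's effective date is the deed date, 11 July 2014; C's effective date is 10 October 2014, when work began.
Sorted by effective date: F (15 April 2014), A (4 May 2014), B (11 July 2014), C (10 October 2014), D (25 September 2016), E (15 November 2016).
Because F would otherwise rank above C, the subordination swaps them.

C, A, B, F, D, E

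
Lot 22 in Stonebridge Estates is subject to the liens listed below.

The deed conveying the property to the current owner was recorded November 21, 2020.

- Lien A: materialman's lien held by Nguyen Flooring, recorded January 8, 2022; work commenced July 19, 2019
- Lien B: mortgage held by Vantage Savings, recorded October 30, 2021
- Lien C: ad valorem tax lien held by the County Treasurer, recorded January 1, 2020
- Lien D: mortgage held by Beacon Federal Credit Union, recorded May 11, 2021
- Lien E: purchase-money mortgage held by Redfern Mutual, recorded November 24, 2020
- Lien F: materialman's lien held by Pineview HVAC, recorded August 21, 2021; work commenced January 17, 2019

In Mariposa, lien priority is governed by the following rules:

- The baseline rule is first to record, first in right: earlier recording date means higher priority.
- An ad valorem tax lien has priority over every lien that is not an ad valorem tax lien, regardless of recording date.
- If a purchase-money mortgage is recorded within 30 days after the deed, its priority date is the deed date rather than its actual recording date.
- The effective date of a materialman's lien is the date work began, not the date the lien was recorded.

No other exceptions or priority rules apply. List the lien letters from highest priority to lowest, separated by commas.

C, F, A, E, D, B

Effective dates after the stated exceptions: A's effective date is July 19, 2019, when work began; E's effective date is the deed date, November 21, 2020; F is treated as recorded January 17, 2019, the work-commencement date.
C is an ad valorem tax lien, so it outranks all other liens regardless of date.
Ordering the rest by effective date: F (January 17, 2019), A (July 19, 2019), E (November 21, 2020), D (May 11, 2021), B (October 30, 2021).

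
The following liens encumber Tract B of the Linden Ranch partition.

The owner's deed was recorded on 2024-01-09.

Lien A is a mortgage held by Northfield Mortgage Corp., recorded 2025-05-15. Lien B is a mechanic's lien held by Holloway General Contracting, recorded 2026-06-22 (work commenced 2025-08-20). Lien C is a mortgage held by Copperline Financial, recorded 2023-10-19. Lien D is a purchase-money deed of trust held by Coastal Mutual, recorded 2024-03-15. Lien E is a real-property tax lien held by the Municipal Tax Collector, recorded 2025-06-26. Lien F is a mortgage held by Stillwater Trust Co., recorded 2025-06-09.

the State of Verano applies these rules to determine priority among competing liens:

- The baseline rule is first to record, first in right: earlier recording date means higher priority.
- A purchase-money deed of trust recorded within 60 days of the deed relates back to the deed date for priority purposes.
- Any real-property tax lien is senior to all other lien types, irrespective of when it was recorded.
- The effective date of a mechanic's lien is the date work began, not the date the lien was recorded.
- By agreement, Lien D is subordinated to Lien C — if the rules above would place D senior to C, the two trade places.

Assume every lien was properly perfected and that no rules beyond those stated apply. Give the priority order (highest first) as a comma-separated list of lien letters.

Adjusting effective dates: B relates back to 2025-08-20 (work commenced); D was recorded 66 days after the deed — beyond 60 days — so no relation-back applies.
As a real-property tax lien, E is senior to every other lien.
The other liens, earliest effective date first: C (2023-10-19), D (2024-03-15), A (2025-05-15), F (2025-06-09), B (2025-08-20).
Since D is not senior to C, the subordination leaves the order unchanged.

E, C, D, A, F, B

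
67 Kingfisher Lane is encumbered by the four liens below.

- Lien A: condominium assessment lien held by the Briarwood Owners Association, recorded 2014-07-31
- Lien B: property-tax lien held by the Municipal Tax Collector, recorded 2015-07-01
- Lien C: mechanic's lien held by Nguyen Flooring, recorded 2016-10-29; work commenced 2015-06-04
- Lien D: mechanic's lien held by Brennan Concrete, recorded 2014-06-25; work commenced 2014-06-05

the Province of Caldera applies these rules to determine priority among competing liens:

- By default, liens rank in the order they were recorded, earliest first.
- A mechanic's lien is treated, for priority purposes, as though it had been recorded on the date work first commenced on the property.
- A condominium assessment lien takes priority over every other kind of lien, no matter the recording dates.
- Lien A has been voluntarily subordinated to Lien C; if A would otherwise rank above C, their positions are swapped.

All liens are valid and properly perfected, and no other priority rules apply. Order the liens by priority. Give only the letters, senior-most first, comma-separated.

C, D, A, B

First, effective dates: C is treated as recorded 2015-06-04, the work-commencement date; D's effective date is 2014-06-05, when work began.
A is a condominium assessment lien and takes priority over every other lien.
Ordering the rest by effective date: D (2014-06-05), C (2015-06-04), B (2015-07-01).
A would otherwise be senior to C, so under the subordination agreement A and C exchange positions.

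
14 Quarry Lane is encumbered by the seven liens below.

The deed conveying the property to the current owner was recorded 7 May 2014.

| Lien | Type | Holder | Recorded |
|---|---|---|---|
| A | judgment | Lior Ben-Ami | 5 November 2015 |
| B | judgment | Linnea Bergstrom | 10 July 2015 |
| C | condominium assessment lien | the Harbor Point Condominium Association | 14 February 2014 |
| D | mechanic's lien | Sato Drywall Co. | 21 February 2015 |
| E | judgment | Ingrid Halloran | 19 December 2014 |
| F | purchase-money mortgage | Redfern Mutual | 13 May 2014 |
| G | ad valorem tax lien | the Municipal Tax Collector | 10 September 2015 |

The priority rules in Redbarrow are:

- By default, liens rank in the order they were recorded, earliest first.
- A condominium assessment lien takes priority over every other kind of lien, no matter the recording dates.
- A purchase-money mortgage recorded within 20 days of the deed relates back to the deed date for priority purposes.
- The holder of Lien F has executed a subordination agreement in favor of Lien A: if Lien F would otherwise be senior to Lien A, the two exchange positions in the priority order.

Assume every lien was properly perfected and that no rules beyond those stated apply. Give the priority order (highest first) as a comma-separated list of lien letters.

C, A, E, D, B, G, F

Adjusting effective dates: F was recorded within the 20-day window, so its effective date is the deed date 7 May 2014.
As a condominium assessment lien, C is senior to every other lien.
The other liens, earliest effective date first: F (7 May 2014), E (19 December 2014), D (21 February 2015), B (10 July 2015), G (10 September 2015), A (5 November 2015).
F is senior to A before the subordination, so the two trade places.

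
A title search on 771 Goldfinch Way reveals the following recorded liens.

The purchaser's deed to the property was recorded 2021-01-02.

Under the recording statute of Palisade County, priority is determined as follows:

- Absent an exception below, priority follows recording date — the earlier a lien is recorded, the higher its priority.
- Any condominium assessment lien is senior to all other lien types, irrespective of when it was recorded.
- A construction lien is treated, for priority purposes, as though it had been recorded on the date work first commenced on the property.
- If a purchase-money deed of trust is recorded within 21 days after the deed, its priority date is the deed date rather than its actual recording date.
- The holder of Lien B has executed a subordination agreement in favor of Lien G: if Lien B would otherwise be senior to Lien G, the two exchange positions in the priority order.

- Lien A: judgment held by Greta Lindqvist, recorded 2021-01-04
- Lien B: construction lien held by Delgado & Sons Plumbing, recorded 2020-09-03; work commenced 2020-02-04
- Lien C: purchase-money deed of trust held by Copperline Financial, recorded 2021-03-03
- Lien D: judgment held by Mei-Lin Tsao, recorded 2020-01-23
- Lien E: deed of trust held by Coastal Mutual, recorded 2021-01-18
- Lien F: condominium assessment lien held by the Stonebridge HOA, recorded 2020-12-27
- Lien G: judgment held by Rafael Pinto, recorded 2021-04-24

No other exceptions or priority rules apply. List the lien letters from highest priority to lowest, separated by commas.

F, D, G, A, E, C, B

Adjusting effective dates: B relates back to 2020-02-04 (work commenced); C was recorded 60 days after the deed — beyond 21 days — so no relation-back applies.
F is a condominium assessment lien and takes priority over every other lien.
Among the remaining liens, by effective date: D (2020-01-23), B (2020-02-04), A (2021-01-04), E (2021-01-18), C (2021-03-03), G (2021-04-24).
Because B would otherwise rank above G, the subordination swaps them.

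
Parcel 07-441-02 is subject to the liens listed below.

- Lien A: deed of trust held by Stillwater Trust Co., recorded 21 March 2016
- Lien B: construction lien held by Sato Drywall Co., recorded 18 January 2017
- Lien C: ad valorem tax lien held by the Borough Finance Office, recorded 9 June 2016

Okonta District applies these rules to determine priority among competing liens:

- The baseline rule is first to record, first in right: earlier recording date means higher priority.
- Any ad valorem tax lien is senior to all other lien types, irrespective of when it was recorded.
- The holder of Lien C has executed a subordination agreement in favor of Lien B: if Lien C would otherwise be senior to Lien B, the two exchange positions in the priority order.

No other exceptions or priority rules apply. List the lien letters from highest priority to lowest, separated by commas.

C, as an ad valorem tax lien, has superpriority and ranks first.
Remaining liens by effective date: A (21 March 2016), B (18 January 2017).
The subordination applies — C was senior to B — so C and B swap.

B, A, C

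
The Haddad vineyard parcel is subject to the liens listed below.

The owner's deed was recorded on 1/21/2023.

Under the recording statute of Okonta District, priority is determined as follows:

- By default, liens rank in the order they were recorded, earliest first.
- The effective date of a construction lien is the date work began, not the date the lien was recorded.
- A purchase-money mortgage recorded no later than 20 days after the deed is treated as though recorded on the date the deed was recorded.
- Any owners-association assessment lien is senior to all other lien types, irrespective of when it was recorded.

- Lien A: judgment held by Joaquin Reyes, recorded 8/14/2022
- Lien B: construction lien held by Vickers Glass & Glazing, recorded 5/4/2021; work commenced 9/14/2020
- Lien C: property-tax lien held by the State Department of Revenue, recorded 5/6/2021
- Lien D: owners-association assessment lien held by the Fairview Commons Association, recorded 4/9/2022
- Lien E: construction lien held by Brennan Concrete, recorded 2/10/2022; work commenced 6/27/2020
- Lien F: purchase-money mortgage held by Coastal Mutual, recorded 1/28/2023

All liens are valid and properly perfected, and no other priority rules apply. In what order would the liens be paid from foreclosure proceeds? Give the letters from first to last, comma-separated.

First, effective dates: B is treated as recorded 9/14/2020, the work-commencement date; E relates back to 6/27/2020 (work commenced); F's effective date is the deed date, 1/21/2023.
D, as an owners-association assessment lien, has superpriority and ranks first.
The other liens, earliest effective date first: E (6/27/2020), B (9/14/2020), C (5/6/2021), A (8/14/2022), F (1/21/2023).

D, E, B, C, A, F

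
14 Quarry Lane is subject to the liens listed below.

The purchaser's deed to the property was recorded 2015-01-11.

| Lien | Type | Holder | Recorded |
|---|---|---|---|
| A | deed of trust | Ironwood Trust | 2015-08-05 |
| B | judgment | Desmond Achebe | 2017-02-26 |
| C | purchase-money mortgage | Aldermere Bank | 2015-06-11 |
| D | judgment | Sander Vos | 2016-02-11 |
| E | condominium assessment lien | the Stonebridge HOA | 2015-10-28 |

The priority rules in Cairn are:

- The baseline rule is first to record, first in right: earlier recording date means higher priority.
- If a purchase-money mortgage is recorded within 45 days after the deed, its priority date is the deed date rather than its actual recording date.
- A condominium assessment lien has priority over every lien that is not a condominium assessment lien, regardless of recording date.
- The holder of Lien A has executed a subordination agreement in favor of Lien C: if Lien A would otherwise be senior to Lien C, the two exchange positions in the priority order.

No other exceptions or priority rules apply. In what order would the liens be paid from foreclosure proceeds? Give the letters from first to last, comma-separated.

Adjusting effective dates: C missed the 45-day window (151 days after the deed), so its recording date stands.
E, as a condominium assessment lien, has superpriority and ranks first.
Among the remaining liens, by effective date: C (2015-06-11), A (2015-08-05), D (2016-02-11), B (2017-02-26).
A is already junior to C, so the subordination agreement changes nothing.

E, C, A, D, B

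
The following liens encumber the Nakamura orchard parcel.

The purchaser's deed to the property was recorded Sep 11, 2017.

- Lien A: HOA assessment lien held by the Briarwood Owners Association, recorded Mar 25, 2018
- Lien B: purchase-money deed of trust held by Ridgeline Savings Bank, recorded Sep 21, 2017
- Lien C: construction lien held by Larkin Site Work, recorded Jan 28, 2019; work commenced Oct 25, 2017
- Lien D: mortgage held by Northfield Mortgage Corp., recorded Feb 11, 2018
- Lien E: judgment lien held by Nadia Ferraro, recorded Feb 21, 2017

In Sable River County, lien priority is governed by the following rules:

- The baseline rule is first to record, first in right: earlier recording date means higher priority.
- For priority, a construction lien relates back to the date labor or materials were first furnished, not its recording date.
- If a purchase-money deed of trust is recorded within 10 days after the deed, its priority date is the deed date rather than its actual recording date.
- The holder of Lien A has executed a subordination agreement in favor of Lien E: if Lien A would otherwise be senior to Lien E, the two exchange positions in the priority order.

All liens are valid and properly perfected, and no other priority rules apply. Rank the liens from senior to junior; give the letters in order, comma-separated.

E, B, C, D, A

Effective dates after the stated exceptions: B relates back to the deed date Sep 11, 2017; C is treated as recorded Oct 25, 2017, the work-commencement date.
Ordering by effective date: E (Feb 21, 2017), B (Sep 11, 2017), C (Oct 25, 2017), D (Feb 11, 2018), A (Mar 25, 2018).
Since A is not senior to E, the subordination leaves the order unchanged.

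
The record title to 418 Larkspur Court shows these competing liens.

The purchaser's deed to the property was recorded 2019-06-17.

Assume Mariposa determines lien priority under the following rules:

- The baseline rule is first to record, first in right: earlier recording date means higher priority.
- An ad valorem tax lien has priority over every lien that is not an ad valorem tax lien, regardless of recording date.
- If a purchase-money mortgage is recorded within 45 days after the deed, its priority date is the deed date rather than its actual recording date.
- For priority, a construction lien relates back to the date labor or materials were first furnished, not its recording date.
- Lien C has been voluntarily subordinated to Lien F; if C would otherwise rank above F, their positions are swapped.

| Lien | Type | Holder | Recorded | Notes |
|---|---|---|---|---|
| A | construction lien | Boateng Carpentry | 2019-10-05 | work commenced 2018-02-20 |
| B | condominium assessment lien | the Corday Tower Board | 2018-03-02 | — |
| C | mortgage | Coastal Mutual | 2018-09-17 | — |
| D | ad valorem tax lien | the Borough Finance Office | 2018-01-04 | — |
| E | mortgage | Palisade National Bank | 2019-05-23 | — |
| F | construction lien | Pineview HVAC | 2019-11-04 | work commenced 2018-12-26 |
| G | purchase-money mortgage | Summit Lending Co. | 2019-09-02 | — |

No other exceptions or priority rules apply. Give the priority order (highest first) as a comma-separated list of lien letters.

Effective dates: A's effective date is 2018-02-20, when work began; F relates back to 2018-12-26 (work commenced); G was recorded 77 days after the deed — beyond 45 days — so no relation-back applies.
D is an ad valorem tax lien and takes priority over every other lien.
The other liens, earliest effective date first: A (2018-02-20), B (2018-03-02), C (2018-09-17), F (2018-12-26), E (2019-05-23), G (2019-09-02).
Because C would otherwise rank above F, the subordination swaps them.

D, A, B, F, C, E, G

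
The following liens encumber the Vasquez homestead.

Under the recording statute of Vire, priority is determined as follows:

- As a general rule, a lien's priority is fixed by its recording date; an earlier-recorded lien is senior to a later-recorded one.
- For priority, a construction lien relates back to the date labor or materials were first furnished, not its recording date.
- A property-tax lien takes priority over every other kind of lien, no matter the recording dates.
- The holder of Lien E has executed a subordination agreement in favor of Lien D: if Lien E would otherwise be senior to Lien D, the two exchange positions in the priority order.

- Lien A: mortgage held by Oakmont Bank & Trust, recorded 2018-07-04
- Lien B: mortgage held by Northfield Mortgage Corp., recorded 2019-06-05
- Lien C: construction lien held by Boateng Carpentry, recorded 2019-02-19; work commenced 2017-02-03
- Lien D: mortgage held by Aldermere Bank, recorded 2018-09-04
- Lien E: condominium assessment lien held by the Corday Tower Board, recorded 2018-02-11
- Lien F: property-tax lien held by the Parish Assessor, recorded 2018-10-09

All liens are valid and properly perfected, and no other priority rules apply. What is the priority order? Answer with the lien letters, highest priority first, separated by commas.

Effective dates after the stated exceptions: C is treated as recorded 2017-02-03, the work-commencement date.
F, as a property-tax lien, has superpriority and ranks first.
Ordering the rest by effective date: C (2017-02-03), E (2018-02-11), A (2018-07-04), D (2018-09-04), B (2019-06-05).
E would otherwise be senior to D, so under the subordination agreement E and D exchange positions.

F, C, D, A, E, B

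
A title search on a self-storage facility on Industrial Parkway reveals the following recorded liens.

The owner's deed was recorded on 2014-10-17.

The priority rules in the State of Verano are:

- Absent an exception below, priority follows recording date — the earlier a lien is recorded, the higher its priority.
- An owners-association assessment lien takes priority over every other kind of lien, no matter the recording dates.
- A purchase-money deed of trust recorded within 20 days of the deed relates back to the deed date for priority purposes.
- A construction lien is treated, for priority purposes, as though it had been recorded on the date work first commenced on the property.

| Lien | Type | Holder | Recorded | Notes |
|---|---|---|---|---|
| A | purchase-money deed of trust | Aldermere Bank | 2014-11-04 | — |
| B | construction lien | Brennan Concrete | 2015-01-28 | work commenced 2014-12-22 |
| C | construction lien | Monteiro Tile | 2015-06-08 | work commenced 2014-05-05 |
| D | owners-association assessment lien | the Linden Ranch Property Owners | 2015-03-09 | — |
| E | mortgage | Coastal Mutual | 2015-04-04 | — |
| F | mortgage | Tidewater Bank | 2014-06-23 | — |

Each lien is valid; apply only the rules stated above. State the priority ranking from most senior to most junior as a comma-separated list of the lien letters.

Adjusting effective dates: A's effective date is the deed date, 2014-10-17; B relates back to 2014-12-22 (work commenced); C is treated as recorded 2014-05-05, the work-commencement date.
D is an owners-association assessment lien and takes priority over every other lien.
Among the remaining liens, by effective date: C (2014-05-05), F (2014-06-23), A (2014-10-17), B (2014-12-22), E (2015-04-04).

D, C, F, A, B, E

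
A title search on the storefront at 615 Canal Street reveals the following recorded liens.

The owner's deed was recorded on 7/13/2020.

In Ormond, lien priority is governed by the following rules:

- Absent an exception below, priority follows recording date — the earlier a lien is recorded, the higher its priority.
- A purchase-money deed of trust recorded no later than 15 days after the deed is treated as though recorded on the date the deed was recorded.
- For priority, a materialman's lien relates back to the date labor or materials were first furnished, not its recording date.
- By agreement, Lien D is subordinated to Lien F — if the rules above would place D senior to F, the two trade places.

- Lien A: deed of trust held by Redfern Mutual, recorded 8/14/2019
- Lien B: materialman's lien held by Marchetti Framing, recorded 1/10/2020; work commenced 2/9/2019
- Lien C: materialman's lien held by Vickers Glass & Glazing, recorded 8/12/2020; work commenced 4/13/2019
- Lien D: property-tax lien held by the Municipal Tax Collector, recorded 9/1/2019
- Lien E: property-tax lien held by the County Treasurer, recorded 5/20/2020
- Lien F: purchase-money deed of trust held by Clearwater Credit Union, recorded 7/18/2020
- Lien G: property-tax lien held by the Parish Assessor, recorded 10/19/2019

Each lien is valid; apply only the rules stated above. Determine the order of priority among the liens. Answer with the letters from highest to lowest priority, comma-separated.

B, C, A, F, G, E, D

Adjusting effective dates: B relates back to 2/9/2019 (work commenced); C's effective date is 4/13/2019, when work began; F's effective date is the deed date, 7/13/2020.
By effective date, earliest first: B (2/9/2019), C (4/13/2019), A (8/14/2019), D (9/1/2019), G (10/19/2019), E (5/20/2020), F (7/13/2020).
Because D would otherwise rank above F, the subordination swaps them.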